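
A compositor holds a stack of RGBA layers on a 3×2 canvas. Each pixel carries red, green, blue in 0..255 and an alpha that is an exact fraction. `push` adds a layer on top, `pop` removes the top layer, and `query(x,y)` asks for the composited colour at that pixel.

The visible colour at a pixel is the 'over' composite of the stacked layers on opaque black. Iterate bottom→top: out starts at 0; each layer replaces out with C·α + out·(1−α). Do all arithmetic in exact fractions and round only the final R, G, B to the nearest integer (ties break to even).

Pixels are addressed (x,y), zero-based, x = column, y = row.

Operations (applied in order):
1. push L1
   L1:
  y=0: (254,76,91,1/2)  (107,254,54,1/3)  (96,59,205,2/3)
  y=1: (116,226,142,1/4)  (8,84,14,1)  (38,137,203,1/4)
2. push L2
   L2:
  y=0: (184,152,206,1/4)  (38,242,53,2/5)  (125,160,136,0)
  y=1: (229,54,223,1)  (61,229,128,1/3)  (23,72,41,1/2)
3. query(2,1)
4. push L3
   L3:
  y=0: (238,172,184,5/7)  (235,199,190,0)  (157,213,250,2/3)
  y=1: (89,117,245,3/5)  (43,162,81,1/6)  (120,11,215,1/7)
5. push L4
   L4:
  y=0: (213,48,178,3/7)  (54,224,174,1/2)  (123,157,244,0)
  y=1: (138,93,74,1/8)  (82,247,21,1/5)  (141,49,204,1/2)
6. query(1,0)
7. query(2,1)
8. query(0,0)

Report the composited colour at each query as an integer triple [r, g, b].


(2,1) stack=L1,L2; from [0,0,0]:
L1 α=1/4: [19/2, 137/4, 203/4]
L2 α=1/2: [65/4, 425/8, 367/8]
rounded: [16, 53, 46]

(1,0) stack=L1,L2,L3,L4; from [0,0,0]:
+L1 (α=1/3) → [107/3, 254/3, 18]
+L2 (α=2/5) → [183/5, 738/5, 32]
+L3 (α=0) → [183/5, 738/5, 32]
+L4 (α=1/2) → [453/10, 929/5, 103]
= [45, 186, 103]

(2,1) stack=L1,L2,L3,L4; from [0,0,0]:
+L1 (α=1/4) → [19/2, 137/4, 203/4]
+L2 (α=1/2) → [65/4, 425/8, 367/8]
+L3 (α=1/7) → [435/14, 1319/28, 1961/28]
+L4 (α=1/2) → [2409/28, 2691/56, 7673/56]
→ [86, 48, 137]

at x=0,y=0 over L1,L2,L3,L4:
after L1 α=1/2: [127, 38, 91/2]
after L2 α=1/4: [565/4, 133/2, 685/8]
after L3 α=5/7: [2945/14, 993/7, 4365/28]
after L4 α=3/7: [10363/49, 4980/49, 8103/49]
→ [211, 102, 165]


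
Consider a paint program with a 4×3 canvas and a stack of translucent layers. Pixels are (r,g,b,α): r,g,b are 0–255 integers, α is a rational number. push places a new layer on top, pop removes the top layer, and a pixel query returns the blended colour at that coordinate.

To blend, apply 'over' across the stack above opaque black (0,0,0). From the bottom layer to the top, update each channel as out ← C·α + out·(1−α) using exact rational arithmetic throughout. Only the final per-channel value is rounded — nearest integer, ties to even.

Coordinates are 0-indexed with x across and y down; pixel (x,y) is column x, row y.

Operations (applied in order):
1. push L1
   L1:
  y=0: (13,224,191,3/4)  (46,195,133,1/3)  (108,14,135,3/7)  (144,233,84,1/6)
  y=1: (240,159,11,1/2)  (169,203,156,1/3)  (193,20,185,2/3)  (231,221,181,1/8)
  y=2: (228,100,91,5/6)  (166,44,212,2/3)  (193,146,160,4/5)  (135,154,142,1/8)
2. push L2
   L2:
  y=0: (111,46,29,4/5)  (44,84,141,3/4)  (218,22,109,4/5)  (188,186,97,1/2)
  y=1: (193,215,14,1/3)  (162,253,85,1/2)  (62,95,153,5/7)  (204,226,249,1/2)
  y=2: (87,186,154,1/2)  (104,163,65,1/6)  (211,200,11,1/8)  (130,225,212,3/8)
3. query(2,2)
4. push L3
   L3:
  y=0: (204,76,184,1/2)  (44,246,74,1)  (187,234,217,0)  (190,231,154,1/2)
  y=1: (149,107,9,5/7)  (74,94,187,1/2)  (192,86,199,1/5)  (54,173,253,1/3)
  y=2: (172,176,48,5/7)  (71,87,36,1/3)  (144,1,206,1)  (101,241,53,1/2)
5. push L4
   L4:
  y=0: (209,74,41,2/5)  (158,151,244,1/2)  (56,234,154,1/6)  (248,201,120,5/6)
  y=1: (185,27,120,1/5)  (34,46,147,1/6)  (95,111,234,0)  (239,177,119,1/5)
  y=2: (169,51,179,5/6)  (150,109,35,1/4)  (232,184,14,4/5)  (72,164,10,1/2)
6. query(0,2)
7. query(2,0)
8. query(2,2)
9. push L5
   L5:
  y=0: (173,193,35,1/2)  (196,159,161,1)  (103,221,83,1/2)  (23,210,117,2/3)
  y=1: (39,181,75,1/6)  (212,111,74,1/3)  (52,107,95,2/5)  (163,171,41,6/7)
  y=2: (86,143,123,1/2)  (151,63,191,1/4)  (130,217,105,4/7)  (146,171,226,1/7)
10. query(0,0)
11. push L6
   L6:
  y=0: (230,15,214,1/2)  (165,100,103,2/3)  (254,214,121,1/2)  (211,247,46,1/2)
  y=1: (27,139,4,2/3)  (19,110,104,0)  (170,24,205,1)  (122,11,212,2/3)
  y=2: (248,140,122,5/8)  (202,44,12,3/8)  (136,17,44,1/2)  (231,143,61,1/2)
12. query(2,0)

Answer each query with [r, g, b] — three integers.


at x=2,y=2 over L1,L2:
L1 α=4/5: [772/5, 584/5, 128]
L2 α=1/8: [6459/40, 636/5, 907/8]
= [161, 127, 113]

at x=0,y=2 over L1,L2,L3,L4:
after L1 α=5/6: [190, 250/3, 455/6]
after L2 α=1/2: [277/2, 404/3, 1379/12]
after L3 α=5/7: [1137/7, 3448/21, 2819/42]
after L4 α=5/6: [3526/21, 8803/126, 40409/252]
rounded: [168, 70, 160]

query (2,0) [L1,L2,L3,L4] — begin 0,0,0
L1 α=3/7: [324/7, 6, 405/7]
L2 α=4/5: [6428/35, 94/5, 3457/35]
L3 α=0: [6428/35, 94/5, 3457/35]
L4 α=1/6: [3410/21, 164/3, 4535/42]
→ [162, 55, 108]

query (2,2) [L1,L2,L3,L4] — begin 0,0,0
+L1 (α=4/5) → [772/5, 584/5, 128]
+L2 (α=1/8) → [6459/40, 636/5, 907/8]
+L3 (α=1) → [144, 1, 206]
+L4 (α=4/5) → [1072/5, 737/5, 262/5]
= [214, 147, 52]

at x=0,y=0 over L1,L2,L3,L4,L5:
after L1 α=3/4: [39/4, 168, 573/4]
after L2 α=4/5: [363/4, 352/5, 1037/20]
after L3 α=1/2: [1179/8, 366/5, 4717/40]
after L4 α=2/5: [6881/40, 1838/25, 17431/200]
after L5 α=1/2: [13801/80, 6663/50, 24431/400]
rounded: [173, 133, 61]

at x=2,y=0 over L1,L2,L3,L4,L5,L6:
+L1 (α=3/7) → [324/7, 6, 405/7]
+L2 (α=4/5) → [6428/35, 94/5, 3457/35]
+L3 (α=0) → [6428/35, 94/5, 3457/35]
+L4 (α=1/6) → [3410/21, 164/3, 4535/42]
+L5 (α=1/2) → [5573/42, 827/6, 8021/84]
+L6 (α=1/2) → [16241/84, 2111/12, 18185/168]
→ [193, 176, 108]


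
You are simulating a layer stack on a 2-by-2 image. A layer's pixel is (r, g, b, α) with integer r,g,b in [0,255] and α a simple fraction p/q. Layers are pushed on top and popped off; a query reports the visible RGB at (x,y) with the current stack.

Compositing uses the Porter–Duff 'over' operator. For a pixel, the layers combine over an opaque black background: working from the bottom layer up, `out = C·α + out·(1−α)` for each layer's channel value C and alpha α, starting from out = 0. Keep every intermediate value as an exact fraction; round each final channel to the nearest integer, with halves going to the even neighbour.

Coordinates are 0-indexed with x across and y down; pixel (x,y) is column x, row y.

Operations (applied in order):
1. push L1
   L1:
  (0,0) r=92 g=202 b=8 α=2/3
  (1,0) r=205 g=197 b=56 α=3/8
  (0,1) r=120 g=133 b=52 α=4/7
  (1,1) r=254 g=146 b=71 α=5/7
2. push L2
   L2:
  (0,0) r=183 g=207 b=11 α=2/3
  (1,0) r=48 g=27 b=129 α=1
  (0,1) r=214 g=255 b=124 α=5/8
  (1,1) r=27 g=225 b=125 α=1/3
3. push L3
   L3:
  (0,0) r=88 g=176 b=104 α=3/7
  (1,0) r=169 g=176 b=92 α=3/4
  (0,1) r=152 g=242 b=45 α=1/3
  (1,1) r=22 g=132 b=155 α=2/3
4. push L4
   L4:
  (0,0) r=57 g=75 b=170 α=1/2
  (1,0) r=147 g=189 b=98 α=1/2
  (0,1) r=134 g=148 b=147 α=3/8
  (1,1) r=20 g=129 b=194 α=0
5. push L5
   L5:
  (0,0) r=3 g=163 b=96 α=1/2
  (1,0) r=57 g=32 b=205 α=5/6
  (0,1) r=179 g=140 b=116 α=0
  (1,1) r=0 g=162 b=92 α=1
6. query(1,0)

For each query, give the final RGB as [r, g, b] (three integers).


(1,0) stack=L1,L2,L3,L4,L5; from [0,0,0]:
L1 α=3/8: [615/8, 591/8, 21]
L2 α=1: [48, 27, 129]
L3 α=3/4: [555/4, 555/4, 405/4]
L4 α=1/2: [1143/8, 1311/8, 797/8]
L5 α=5/6: [1141/16, 2591/48, 2999/16]
rounded: [71, 54, 187]


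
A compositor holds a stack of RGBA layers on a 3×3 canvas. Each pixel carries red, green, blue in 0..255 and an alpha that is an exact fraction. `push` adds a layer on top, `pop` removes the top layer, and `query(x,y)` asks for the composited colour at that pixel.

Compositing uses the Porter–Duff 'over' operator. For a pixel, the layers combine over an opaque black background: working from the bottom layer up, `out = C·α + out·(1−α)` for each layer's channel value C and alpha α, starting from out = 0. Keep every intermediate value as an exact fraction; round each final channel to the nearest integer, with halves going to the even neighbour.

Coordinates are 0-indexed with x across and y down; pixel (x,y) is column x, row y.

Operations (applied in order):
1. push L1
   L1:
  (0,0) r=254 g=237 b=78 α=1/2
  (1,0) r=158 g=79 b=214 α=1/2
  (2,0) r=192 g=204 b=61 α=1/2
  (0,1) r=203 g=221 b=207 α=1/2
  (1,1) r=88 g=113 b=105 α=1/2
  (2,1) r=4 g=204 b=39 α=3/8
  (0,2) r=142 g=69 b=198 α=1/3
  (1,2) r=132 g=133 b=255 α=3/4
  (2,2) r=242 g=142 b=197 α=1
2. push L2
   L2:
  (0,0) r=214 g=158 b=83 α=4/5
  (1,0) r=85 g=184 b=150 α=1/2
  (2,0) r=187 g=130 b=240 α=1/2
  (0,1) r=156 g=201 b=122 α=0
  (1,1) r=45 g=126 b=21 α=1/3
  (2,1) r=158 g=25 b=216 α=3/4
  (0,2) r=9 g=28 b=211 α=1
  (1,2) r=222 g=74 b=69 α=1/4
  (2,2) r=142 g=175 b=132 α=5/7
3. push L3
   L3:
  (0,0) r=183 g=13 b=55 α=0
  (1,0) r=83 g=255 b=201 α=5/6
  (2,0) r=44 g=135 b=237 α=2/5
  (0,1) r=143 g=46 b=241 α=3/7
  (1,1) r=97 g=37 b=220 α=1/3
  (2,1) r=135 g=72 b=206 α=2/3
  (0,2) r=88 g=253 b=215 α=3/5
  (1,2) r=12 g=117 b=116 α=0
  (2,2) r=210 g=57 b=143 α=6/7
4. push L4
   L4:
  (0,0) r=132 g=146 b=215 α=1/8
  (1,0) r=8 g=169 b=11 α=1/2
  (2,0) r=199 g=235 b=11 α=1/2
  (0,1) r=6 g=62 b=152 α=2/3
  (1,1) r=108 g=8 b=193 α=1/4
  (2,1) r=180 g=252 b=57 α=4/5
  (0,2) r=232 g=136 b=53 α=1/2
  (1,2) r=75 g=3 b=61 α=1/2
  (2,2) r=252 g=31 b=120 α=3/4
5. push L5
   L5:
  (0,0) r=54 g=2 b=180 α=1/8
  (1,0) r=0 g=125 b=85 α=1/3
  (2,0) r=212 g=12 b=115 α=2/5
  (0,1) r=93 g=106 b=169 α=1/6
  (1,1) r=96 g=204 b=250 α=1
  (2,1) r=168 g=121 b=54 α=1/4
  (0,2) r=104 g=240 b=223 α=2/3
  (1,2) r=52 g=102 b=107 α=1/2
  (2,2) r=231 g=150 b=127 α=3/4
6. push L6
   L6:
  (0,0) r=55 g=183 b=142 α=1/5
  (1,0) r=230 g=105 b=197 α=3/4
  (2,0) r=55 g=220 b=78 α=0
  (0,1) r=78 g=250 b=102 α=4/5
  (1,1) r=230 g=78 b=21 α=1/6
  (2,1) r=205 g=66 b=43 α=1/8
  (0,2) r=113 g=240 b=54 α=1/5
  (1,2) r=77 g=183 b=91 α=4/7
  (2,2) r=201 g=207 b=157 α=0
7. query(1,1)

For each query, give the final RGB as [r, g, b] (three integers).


query (1,1) [L1,L2,L3,L4,L5,L6] — begin 0,0,0
+L1 (α=1/2) → [44, 113/2, 105/2]
+L2 (α=1/3) → [133/3, 239/3, 42]
+L3 (α=1/3) → [557/9, 589/9, 304/3]
+L4 (α=1/4) → [881/12, 613/12, 497/4]
+L5 (α=1) → [96, 204, 250]
+L6 (α=1/6) → [355/3, 183, 1271/6]
rounded: [118, 183, 212]


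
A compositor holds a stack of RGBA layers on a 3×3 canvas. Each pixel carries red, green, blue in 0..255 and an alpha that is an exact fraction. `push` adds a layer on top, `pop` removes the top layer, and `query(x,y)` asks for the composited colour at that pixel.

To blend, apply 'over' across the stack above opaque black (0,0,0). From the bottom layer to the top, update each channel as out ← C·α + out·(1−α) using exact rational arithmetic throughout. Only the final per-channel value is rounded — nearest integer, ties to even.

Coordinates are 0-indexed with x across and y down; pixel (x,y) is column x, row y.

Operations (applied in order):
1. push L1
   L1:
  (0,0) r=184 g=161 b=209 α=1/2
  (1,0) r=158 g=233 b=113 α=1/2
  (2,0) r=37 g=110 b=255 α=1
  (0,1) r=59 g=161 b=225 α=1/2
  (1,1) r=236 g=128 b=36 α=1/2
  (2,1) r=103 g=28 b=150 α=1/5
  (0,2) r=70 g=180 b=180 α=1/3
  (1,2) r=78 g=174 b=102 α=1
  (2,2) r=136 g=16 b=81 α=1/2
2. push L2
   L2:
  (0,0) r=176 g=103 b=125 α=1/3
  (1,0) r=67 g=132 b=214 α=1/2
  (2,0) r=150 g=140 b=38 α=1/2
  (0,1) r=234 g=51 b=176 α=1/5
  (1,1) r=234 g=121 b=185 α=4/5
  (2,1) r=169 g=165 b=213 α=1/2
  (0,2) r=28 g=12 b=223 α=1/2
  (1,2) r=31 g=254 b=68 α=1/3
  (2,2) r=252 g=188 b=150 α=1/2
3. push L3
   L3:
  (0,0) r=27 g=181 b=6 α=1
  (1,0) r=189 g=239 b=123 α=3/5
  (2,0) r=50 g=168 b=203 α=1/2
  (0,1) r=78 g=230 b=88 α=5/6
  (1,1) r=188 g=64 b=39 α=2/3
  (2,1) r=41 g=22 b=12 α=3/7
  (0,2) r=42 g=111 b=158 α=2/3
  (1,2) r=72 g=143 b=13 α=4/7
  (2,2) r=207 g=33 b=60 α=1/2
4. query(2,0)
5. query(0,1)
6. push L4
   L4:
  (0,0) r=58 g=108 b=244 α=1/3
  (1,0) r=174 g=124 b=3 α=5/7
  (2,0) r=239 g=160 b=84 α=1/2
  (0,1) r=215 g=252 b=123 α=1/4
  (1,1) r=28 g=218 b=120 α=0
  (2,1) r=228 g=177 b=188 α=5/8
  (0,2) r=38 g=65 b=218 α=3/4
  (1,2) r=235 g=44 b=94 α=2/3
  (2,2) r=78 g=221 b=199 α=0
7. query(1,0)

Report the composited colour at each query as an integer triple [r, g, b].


at x=2,y=0 over L1,L2,L3:
L1 α=1: [37, 110, 255]
L2 α=1/2: [187/2, 125, 293/2]
L3 α=1/2: [287/4, 293/2, 699/4]
→ [72, 146, 175]

query (0,1) [L1,L2,L3] — begin 0,0,0
+L1 (α=1/2) → [59/2, 161/2, 225/2]
+L2 (α=1/5) → [352/5, 373/5, 626/5]
+L3 (α=5/6) → [1151/15, 2041/10, 471/5]
→ [77, 204, 94]

query (1,0) [L1,L2,L3,L4] — begin 0,0,0
+L1 (α=1/2) → [79, 233/2, 113/2]
+L2 (α=1/2) → [73, 497/4, 541/4]
+L3 (α=3/5) → [713/5, 1931/10, 1279/10]
+L4 (α=5/7) → [5776/35, 5031/35, 1354/35]
→ [165, 144, 39]


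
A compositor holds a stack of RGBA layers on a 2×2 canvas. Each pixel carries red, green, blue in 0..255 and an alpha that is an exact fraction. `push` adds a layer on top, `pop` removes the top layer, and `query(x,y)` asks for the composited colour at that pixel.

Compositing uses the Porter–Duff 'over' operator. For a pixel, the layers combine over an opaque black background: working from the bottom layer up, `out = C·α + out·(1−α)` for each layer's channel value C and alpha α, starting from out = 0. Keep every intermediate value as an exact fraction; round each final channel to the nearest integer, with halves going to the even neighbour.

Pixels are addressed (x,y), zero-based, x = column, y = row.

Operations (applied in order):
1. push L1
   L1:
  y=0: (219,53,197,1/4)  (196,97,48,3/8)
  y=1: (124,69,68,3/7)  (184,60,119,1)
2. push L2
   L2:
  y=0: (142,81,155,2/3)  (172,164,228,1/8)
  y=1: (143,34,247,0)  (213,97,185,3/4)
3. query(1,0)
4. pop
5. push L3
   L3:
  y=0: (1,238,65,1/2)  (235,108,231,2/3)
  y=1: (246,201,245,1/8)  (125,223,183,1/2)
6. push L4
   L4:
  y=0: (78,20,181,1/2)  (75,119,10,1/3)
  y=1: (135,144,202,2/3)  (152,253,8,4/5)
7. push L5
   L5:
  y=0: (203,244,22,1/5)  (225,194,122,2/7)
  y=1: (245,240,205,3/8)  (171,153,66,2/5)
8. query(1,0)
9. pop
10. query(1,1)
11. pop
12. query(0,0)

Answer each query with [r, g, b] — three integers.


(1,0) stack=L1,L2; from [0,0,0]:
+L1 (α=3/8) → [147/2, 291/8, 18]
+L2 (α=1/8) → [1373/16, 3349/64, 177/4]
rounded: [86, 52, 44]

(1,0) stack=L1,L3,L4,L5; from [0,0,0]:
L1 α=3/8: [147/2, 291/8, 18]
L3 α=2/3: [1087/6, 673/8, 160]
L4 α=1/3: [1312/9, 383/4, 110]
L5 α=2/7: [10610/63, 3467/28, 794/7]
→ [168, 124, 113]

query (1,1) [L1,L3,L4] — begin 0,0,0
+L1 (α=1) → [184, 60, 119]
+L3 (α=1/2) → [309/2, 283/2, 151]
+L4 (α=4/5) → [305/2, 2307/10, 183/5]
rounded: [152, 231, 37]

at x=0,y=0 over L1,L3:
L1 α=1/4: [219/4, 53/4, 197/4]
L3 α=1/2: [223/8, 1005/8, 457/8]
rounded: [28, 126, 57]


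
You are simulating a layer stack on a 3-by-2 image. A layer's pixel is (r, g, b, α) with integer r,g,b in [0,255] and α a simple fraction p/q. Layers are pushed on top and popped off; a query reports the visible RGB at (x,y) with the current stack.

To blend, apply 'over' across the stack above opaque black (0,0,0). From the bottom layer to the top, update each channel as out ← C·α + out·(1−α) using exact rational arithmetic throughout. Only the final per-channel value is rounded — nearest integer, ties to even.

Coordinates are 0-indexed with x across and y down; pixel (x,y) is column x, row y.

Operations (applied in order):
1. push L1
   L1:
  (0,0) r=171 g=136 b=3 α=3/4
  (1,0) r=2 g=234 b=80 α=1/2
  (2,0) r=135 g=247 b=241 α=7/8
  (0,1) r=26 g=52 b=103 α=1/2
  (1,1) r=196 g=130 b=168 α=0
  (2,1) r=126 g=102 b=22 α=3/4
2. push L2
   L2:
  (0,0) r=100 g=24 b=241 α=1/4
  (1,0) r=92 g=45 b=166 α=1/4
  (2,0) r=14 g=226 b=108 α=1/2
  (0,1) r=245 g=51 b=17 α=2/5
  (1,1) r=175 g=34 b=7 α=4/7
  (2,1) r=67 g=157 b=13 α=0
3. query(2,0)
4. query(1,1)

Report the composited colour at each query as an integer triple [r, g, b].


(2,0) stack=L1,L2; from [0,0,0]:
after L1 α=7/8: [945/8, 1729/8, 1687/8]
after L2 α=1/2: [1057/16, 3537/16, 2551/16]
rounded: [66, 221, 159]

at x=1,y=1 over L1,L2:
L1 α=0: [0, 0, 0]
L2 α=4/7: [100, 136/7, 4]
→ [100, 19, 4]


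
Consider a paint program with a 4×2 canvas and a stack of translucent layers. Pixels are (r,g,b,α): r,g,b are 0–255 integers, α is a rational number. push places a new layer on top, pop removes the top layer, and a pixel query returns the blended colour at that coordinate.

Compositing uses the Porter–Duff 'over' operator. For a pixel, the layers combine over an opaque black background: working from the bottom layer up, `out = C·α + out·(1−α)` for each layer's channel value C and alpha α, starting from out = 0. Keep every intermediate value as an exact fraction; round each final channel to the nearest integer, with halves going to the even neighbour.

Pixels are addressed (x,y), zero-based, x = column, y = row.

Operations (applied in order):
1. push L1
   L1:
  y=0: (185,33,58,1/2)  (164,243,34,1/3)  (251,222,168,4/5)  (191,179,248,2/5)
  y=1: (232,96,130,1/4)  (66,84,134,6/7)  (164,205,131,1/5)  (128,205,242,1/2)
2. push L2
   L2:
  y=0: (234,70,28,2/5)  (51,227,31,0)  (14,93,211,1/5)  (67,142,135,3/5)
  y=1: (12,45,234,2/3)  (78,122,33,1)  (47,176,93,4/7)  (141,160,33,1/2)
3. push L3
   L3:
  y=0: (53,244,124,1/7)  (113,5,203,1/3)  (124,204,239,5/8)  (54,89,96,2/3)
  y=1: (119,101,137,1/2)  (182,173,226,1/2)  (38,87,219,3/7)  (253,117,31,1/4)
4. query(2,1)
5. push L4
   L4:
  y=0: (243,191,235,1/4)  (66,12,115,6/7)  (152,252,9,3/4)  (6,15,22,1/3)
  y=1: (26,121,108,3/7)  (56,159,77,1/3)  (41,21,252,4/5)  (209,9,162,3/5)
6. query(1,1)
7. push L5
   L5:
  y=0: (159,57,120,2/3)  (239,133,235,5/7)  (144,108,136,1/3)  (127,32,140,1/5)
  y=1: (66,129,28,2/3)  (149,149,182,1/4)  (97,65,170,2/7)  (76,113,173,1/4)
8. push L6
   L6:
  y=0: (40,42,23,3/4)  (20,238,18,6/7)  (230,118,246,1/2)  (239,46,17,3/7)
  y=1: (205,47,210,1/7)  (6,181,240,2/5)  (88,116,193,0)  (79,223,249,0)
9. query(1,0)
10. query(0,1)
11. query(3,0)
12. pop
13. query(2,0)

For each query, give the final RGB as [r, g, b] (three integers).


query (2,1) [L1,L2,L3] — begin 0,0,0
after L1 α=1/5: [164/5, 41, 131/5]
after L2 α=4/7: [1432/35, 827/7, 2253/35]
after L3 α=3/7: [9718/245, 5135/49, 32007/245]
= [40, 105, 131]

query (1,1) [L1,L2,L3,L4] — begin 0,0,0
+L1 (α=6/7) → [396/7, 72, 804/7]
+L2 (α=1) → [78, 122, 33]
+L3 (α=1/2) → [130, 295/2, 259/2]
+L4 (α=1/3) → [316/3, 454/3, 112]
→ [105, 151, 112]

at x=1,y=0 over L1,L2,L3,L4,L5,L6:
L1 α=1/3: [164/3, 81, 34/3]
L2 α=0: [164/3, 81, 34/3]
L3 α=1/3: [667/9, 167/3, 677/9]
L4 α=6/7: [4231/63, 383/21, 6887/63]
L5 α=5/7: [83747/441, 14731/147, 87799/441]
L6 α=6/7: [136667/3087, 224647/1029, 135427/3087]
→ [44, 218, 44]

at x=0,y=1 over L1,L2,L3,L4,L5,L6:
+L1 (α=1/4) → [58, 24, 65/2]
+L2 (α=2/3) → [82/3, 38, 1001/6]
+L3 (α=1/2) → [439/6, 139/2, 1823/12]
+L4 (α=3/7) → [1112/21, 641/7, 2795/21]
+L5 (α=2/3) → [3884/63, 2447/21, 3971/63]
+L6 (α=1/7) → [12073/147, 5223/49, 12352/147]
= [82, 107, 84]

(3,0) stack=L1,L2,L3,L4,L5,L6; from [0,0,0]:
L1 α=2/5: [382/5, 358/5, 496/5]
L2 α=3/5: [1769/25, 2846/25, 3017/25]
L3 α=2/3: [4469/75, 2432/25, 7817/75]
L4 α=1/3: [9388/225, 5239/75, 17284/225]
L5 α=1/5: [66127/1125, 23356/375, 100636/1125]
L6 α=3/7: [153019/1125, 145174/2625, 459919/7875]
→ [136, 55, 58]

(2,0) stack=L1,L2,L3,L4,L5; from [0,0,0]:
after L1 α=4/5: [1004/5, 888/5, 672/5]
after L2 α=1/5: [4086/25, 4017/25, 3743/25]
after L3 α=5/8: [13879/100, 37551/200, 5138/25]
after L4 α=3/4: [59479/400, 188751/800, 5813/100]
after L5 α=1/3: [88279/600, 77317/400, 12613/150]
→ [147, 193, 84]


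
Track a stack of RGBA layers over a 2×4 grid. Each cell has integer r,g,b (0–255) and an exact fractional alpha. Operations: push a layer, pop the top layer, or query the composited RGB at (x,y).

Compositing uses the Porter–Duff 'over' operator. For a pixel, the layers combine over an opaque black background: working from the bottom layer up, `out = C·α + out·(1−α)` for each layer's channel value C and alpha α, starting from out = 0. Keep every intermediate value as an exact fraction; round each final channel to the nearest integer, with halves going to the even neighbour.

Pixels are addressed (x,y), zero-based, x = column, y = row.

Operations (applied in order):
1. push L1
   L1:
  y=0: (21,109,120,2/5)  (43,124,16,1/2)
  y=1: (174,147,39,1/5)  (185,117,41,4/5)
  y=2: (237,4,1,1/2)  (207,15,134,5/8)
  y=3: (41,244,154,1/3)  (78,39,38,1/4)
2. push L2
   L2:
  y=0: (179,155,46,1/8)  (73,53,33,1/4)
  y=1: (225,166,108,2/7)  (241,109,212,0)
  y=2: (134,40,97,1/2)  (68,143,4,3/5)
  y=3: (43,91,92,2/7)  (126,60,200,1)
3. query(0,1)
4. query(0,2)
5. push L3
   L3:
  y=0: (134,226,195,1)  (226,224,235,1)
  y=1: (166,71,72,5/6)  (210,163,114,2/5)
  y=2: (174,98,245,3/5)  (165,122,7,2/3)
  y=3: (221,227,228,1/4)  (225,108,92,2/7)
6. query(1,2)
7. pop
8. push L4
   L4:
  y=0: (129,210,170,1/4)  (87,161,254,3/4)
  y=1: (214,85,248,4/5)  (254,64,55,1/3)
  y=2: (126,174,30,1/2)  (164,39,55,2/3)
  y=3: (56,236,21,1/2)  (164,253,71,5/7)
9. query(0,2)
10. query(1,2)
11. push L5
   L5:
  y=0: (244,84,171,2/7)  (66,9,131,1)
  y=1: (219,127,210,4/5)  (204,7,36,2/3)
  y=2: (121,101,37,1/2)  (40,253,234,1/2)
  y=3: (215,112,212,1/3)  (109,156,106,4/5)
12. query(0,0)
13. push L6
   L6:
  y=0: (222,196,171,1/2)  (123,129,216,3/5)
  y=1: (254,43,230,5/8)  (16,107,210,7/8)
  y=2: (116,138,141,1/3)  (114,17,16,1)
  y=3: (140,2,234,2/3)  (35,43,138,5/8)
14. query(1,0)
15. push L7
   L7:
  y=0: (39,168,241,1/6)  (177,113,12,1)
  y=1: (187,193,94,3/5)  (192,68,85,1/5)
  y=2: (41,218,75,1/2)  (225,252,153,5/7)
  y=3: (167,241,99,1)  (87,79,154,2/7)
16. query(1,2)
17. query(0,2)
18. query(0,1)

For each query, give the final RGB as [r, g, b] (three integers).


query (0,1) [L1,L2] — begin 0,0,0
+L1 (α=1/5) → [174/5, 147/5, 39/5]
+L2 (α=2/7) → [624/7, 479/7, 255/7]
→ [89, 68, 36]

query (0,2) [L1,L2] — begin 0,0,0
+L1 (α=1/2) → [237/2, 2, 1/2]
+L2 (α=1/2) → [505/4, 21, 195/4]
→ [126, 21, 49]

(1,2) stack=L1,L2,L3; from [0,0,0]:
+L1 (α=5/8) → [1035/8, 75/8, 335/4]
+L2 (α=3/5) → [1851/20, 1791/20, 359/10]
+L3 (α=2/3) → [2817/20, 6671/60, 499/30]
→ [141, 111, 17]

at x=0,y=2 over L1,L2,L4:
after L1 α=1/2: [237/2, 2, 1/2]
after L2 α=1/2: [505/4, 21, 195/4]
after L4 α=1/2: [1009/8, 195/2, 315/8]
rounded: [126, 98, 39]

(1,2) stack=L1,L2,L4; from [0,0,0]:
+L1 (α=5/8) → [1035/8, 75/8, 335/4]
+L2 (α=3/5) → [1851/20, 1791/20, 359/10]
+L4 (α=2/3) → [8411/60, 1117/20, 1459/30]
= [140, 56, 49]

(0,0) stack=L1,L2,L4,L5; from [0,0,0]:
+L1 (α=2/5) → [42/5, 218/5, 48]
+L2 (α=1/8) → [1189/40, 2301/40, 191/4]
+L4 (α=1/4) → [8727/160, 15303/160, 1253/16]
+L5 (α=2/7) → [24343/224, 20679/224, 11737/112]
= [109, 92, 105]

at x=1,y=0 over L1,L2,L4,L5,L6:
L1 α=1/2: [43/2, 62, 8]
L2 α=1/4: [275/8, 239/4, 57/4]
L4 α=3/4: [2363/32, 2171/16, 3105/16]
L5 α=1: [66, 9, 131]
L6 α=3/5: [501/5, 81, 182]
rounded: [100, 81, 182]

(1,2) stack=L1,L2,L4,L5,L6,L7; from [0,0,0]:
+L1 (α=5/8) → [1035/8, 75/8, 335/4]
+L2 (α=3/5) → [1851/20, 1791/20, 359/10]
+L4 (α=2/3) → [8411/60, 1117/20, 1459/30]
+L5 (α=1/2) → [10811/120, 6177/40, 8479/60]
+L6 (α=1) → [114, 17, 16]
+L7 (α=5/7) → [1353/7, 1294/7, 797/7]
→ [193, 185, 114]

at x=0,y=2 over L1,L2,L4,L5,L6,L7:
+L1 (α=1/2) → [237/2, 2, 1/2]
+L2 (α=1/2) → [505/4, 21, 195/4]
+L4 (α=1/2) → [1009/8, 195/2, 315/8]
+L5 (α=1/2) → [1977/16, 397/4, 611/16]
+L6 (α=1/3) → [2905/24, 673/6, 1739/24]
+L7 (α=1/2) → [3889/48, 1981/12, 3539/48]
→ [81, 165, 74]

at x=0,y=1 over L1,L2,L4,L5,L6,L7:
after L1 α=1/5: [174/5, 147/5, 39/5]
after L2 α=2/7: [624/7, 479/7, 255/7]
after L4 α=4/5: [6616/35, 2859/35, 7199/35]
after L5 α=4/5: [37276/175, 20639/175, 36599/175]
after L6 α=5/8: [167039/700, 49771/700, 311047/1400]
after L7 α=3/5: [363389/1750, 252421/1750, 508447/3500]
= [208, 144, 145]


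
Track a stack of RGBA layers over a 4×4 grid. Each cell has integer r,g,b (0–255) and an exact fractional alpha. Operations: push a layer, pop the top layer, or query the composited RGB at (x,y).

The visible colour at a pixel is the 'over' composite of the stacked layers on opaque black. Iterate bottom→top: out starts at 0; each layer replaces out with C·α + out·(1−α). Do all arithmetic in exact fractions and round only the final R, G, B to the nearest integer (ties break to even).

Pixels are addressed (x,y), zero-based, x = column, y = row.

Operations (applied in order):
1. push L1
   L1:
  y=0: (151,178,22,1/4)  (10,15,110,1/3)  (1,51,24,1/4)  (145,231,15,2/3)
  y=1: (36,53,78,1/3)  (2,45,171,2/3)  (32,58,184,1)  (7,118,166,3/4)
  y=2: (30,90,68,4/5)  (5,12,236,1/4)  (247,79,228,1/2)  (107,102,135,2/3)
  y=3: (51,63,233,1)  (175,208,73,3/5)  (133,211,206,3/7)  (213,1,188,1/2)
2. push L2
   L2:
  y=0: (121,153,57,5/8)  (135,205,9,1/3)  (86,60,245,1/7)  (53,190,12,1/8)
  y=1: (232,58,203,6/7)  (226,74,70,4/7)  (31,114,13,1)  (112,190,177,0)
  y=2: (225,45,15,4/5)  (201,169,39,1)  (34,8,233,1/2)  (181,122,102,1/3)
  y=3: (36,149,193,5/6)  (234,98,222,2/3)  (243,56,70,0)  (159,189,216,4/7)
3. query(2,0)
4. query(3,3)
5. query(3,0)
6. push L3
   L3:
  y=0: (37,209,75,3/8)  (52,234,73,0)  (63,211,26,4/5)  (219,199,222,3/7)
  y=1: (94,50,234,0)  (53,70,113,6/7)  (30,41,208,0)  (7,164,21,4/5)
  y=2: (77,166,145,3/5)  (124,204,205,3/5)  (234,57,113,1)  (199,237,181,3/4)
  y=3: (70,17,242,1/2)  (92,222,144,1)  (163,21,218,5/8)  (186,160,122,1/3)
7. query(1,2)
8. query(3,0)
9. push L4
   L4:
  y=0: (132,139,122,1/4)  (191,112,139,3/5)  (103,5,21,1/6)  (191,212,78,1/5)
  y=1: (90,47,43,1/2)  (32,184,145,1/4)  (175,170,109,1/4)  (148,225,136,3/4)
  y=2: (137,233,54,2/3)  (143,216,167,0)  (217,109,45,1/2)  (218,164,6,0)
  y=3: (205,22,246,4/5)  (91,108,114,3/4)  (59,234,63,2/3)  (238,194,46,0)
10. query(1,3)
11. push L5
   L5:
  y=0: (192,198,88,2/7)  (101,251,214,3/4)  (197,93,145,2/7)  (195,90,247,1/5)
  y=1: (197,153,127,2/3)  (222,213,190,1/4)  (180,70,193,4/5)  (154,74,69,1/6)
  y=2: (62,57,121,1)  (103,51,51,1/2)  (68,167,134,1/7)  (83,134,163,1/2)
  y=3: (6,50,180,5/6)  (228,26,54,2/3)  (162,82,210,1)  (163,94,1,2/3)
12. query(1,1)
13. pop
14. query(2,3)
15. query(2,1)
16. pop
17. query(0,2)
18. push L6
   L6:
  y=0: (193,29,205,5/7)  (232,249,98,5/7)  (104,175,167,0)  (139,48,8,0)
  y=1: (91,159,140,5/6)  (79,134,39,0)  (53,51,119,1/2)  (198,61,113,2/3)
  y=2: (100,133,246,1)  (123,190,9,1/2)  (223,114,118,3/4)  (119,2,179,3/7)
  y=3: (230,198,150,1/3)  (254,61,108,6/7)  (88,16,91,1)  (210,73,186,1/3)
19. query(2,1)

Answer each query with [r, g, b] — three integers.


(2,0) stack=L1,L2; from [0,0,0]:
after L1 α=1/4: [1/4, 51/4, 6]
after L2 α=1/7: [25/2, 39/2, 281/7]
= [12, 20, 40]

(3,3) stack=L1,L2; from [0,0,0]:
after L1 α=1/2: [213/2, 1/2, 94]
after L2 α=4/7: [273/2, 1515/14, 1146/7]
= [136, 108, 164]

(3,0) stack=L1,L2; from [0,0,0]:
L1 α=2/3: [290/3, 154, 10]
L2 α=1/8: [2189/24, 317/2, 41/4]
rounded: [91, 158, 10]

(1,2) stack=L1,L2,L3; from [0,0,0]:
after L1 α=1/4: [5/4, 3, 59]
after L2 α=1: [201, 169, 39]
after L3 α=3/5: [774/5, 190, 693/5]
→ [155, 190, 139]

at x=3,y=0 over L1,L2,L3:
+L1 (α=2/3) → [290/3, 154, 10]
+L2 (α=1/8) → [2189/24, 317/2, 41/4]
+L3 (α=3/7) → [6131/42, 1231/7, 101]
rounded: [146, 176, 101]

at x=1,y=3 over L1,L2,L3,L4:
L1 α=3/5: [105, 624/5, 219/5]
L2 α=2/3: [191, 1604/15, 813/5]
L3 α=1: [92, 222, 144]
L4 α=3/4: [365/4, 273/2, 243/2]
rounded: [91, 136, 122]

query (1,1) [L1,L2,L3,L4,L5] — begin 0,0,0
+L1 (α=2/3) → [4/3, 30, 114]
+L2 (α=4/7) → [908/7, 386/7, 622/7]
+L3 (α=6/7) → [3134/49, 3326/49, 5368/49]
+L4 (α=1/4) → [5485/98, 9497/98, 23209/196]
+L5 (α=1/4) → [38211/392, 49365/392, 106867/784]
→ [97, 126, 136]

(2,3) stack=L1,L2,L3,L4; from [0,0,0]:
after L1 α=3/7: [57, 633/7, 618/7]
after L2 α=0: [57, 633/7, 618/7]
after L3 α=5/8: [493/4, 1317/28, 2371/14]
after L4 α=2/3: [965/12, 4807/28, 4135/42]
→ [80, 172, 98]

(2,1) stack=L1,L2,L3,L4; from [0,0,0]:
+L1 (α=1) → [32, 58, 184]
+L2 (α=1) → [31, 114, 13]
+L3 (α=0) → [31, 114, 13]
+L4 (α=1/4) → [67, 128, 37]
rounded: [67, 128, 37]

query (0,2) [L1,L2,L3] — begin 0,0,0
after L1 α=4/5: [24, 72, 272/5]
after L2 α=4/5: [924/5, 252/5, 572/25]
after L3 α=3/5: [3003/25, 2994/25, 12019/125]
→ [120, 120, 96]

at x=2,y=1 over L1,L2,L3,L6:
after L1 α=1: [32, 58, 184]
after L2 α=1: [31, 114, 13]
after L3 α=0: [31, 114, 13]
after L6 α=1/2: [42, 165/2, 66]
= [42, 82, 66]


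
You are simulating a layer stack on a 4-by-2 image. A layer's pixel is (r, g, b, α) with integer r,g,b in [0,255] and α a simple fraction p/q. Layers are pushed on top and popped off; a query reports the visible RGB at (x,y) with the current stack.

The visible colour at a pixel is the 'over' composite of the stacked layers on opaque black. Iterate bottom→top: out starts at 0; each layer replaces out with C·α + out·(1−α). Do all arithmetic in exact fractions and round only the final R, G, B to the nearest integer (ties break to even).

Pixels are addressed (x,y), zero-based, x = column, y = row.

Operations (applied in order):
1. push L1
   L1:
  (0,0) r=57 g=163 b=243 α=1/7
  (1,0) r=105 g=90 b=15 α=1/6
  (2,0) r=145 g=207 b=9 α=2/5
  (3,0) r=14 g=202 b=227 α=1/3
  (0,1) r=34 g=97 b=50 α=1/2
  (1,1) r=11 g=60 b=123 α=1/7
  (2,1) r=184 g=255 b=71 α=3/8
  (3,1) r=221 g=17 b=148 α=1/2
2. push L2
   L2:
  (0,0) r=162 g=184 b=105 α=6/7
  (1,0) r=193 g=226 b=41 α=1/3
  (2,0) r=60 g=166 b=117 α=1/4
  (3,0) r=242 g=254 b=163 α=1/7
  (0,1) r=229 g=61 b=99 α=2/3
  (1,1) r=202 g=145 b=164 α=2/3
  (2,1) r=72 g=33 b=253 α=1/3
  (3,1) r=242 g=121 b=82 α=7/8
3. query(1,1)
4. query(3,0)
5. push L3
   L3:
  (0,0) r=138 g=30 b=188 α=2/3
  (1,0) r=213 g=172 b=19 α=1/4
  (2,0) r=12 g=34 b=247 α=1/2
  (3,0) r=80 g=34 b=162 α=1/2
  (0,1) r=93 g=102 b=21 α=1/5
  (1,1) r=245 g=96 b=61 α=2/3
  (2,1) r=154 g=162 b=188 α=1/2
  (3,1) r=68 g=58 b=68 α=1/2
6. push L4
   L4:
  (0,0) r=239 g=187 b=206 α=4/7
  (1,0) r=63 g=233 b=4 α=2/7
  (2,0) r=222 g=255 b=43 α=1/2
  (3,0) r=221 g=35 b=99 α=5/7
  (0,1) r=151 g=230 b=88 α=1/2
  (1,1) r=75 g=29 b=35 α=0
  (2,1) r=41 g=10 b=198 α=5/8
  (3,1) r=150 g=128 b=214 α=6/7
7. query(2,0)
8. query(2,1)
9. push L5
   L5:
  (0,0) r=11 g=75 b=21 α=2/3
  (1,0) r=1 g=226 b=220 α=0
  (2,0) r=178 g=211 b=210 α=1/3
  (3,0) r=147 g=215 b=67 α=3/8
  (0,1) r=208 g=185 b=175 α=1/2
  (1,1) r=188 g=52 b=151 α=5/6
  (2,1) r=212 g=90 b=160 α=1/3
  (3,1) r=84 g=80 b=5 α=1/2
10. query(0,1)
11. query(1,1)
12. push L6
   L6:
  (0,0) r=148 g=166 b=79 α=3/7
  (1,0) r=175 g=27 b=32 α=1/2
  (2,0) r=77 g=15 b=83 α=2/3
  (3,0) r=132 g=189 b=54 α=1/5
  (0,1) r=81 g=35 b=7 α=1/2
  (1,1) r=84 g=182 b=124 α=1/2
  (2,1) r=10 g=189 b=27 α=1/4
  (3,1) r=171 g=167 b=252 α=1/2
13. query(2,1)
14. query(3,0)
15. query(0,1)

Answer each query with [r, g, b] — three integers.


at x=1,y=1 over L1,L2:
after L1 α=1/7: [11/7, 60/7, 123/7]
after L2 α=2/3: [2839/21, 2090/21, 2419/21]
rounded: [135, 100, 115]

query (3,0) [L1,L2] — begin 0,0,0
L1 α=1/3: [14/3, 202/3, 227/3]
L2 α=1/7: [270/7, 94, 617/7]
→ [39, 94, 88]

at x=2,y=0 over L1,L2,L3,L4:
L1 α=2/5: [58, 414/5, 18/5]
L2 α=1/4: [117/2, 518/5, 639/20]
L3 α=1/2: [141/4, 344/5, 5579/40]
L4 α=1/2: [1029/8, 1619/10, 7299/80]
= [129, 162, 91]

(2,1) stack=L1,L2,L3,L4; from [0,0,0]:
after L1 α=3/8: [69, 765/8, 213/8]
after L2 α=1/3: [70, 299/4, 1225/12]
after L3 α=1/2: [112, 947/8, 3481/24]
after L4 α=5/8: [541/8, 3241/64, 11401/64]
rounded: [68, 51, 178]

at x=0,y=1 over L1,L2,L3,L4,L5:
after L1 α=1/2: [17, 97/2, 25]
after L2 α=2/3: [475/3, 341/6, 223/3]
after L3 α=1/5: [2179/15, 988/15, 191/3]
after L4 α=1/2: [2222/15, 2219/15, 455/6]
after L5 α=1/2: [2671/15, 2497/15, 1505/12]
rounded: [178, 166, 125]

(1,1) stack=L1,L2,L3,L4,L5; from [0,0,0]:
after L1 α=1/7: [11/7, 60/7, 123/7]
after L2 α=2/3: [2839/21, 2090/21, 2419/21]
after L3 α=2/3: [13129/63, 6122/63, 4981/63]
after L4 α=0: [13129/63, 6122/63, 4981/63]
after L5 α=5/6: [72349/378, 11251/189, 26273/189]
= [191, 60, 139]

(2,1) stack=L1,L2,L3,L4,L5,L6; from [0,0,0]:
after L1 α=3/8: [69, 765/8, 213/8]
after L2 α=1/3: [70, 299/4, 1225/12]
after L3 α=1/2: [112, 947/8, 3481/24]
after L4 α=5/8: [541/8, 3241/64, 11401/64]
after L5 α=1/3: [463/4, 6121/96, 5507/32]
after L6 α=1/4: [1429/16, 12169/128, 17385/128]
rounded: [89, 95, 136]

at x=3,y=0 over L1,L2,L3,L4,L5,L6:
after L1 α=1/3: [14/3, 202/3, 227/3]
after L2 α=1/7: [270/7, 94, 617/7]
after L3 α=1/2: [415/7, 64, 1751/14]
after L4 α=5/7: [8565/49, 303/7, 5216/49]
after L5 α=3/8: [32217/196, 3015/28, 35929/392]
after L6 α=1/5: [7737/49, 4338/35, 41221/490]
rounded: [158, 124, 84]

(0,1) stack=L1,L2,L3,L4,L5,L6; from [0,0,0]:
L1 α=1/2: [17, 97/2, 25]
L2 α=2/3: [475/3, 341/6, 223/3]
L3 α=1/5: [2179/15, 988/15, 191/3]
L4 α=1/2: [2222/15, 2219/15, 455/6]
L5 α=1/2: [2671/15, 2497/15, 1505/12]
L6 α=1/2: [1943/15, 1511/15, 1589/24]
→ [130, 101, 66]


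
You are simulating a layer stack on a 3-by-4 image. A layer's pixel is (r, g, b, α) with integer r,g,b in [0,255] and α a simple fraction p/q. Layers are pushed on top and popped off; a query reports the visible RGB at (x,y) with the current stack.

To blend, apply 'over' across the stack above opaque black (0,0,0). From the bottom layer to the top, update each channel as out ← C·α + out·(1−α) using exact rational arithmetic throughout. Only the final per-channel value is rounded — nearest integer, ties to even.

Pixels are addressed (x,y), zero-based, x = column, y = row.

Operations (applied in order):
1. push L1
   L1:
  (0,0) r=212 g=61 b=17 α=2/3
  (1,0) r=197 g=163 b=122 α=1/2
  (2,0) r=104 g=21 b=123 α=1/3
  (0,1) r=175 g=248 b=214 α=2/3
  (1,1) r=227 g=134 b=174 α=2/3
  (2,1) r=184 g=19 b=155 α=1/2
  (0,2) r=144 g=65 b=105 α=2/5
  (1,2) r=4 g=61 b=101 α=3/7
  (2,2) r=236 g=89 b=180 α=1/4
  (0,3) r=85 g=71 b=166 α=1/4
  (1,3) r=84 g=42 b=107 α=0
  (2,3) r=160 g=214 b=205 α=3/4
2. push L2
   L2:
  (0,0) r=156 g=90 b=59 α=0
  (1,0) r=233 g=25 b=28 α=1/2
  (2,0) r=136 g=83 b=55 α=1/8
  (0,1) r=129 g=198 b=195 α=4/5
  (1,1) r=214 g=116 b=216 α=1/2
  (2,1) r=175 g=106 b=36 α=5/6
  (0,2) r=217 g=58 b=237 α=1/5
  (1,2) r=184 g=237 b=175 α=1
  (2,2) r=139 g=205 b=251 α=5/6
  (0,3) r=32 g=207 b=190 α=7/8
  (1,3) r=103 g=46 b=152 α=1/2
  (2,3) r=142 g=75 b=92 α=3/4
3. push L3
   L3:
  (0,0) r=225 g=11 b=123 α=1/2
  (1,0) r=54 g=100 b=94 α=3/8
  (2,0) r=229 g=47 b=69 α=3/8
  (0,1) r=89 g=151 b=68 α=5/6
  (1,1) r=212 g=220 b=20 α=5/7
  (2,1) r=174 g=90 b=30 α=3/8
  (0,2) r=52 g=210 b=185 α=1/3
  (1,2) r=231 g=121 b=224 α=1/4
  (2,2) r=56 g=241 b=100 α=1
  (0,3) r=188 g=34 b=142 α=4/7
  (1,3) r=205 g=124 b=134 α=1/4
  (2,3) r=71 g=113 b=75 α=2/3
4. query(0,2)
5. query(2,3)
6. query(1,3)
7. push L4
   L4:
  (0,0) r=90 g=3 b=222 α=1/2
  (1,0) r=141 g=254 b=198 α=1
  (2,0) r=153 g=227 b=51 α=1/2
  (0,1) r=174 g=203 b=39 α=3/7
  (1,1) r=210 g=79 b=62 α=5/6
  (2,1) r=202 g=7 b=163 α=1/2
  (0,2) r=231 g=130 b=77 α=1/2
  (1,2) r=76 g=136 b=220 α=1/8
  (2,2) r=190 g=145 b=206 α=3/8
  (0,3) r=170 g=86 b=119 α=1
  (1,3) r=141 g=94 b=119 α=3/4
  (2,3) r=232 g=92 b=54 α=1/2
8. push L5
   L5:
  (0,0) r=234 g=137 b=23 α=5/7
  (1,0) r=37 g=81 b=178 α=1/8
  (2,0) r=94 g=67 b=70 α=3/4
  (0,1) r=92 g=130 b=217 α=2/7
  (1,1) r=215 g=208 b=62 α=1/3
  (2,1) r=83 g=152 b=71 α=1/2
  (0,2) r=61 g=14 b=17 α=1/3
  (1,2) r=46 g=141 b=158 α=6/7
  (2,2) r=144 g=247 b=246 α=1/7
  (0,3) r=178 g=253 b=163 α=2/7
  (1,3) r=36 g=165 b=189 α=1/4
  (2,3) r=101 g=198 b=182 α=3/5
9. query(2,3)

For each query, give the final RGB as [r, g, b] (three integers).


(0,2) stack=L1,L2,L3; from [0,0,0]:
+L1 (α=2/5) → [288/5, 26, 42]
+L2 (α=1/5) → [2237/25, 162/5, 81]
+L3 (α=1/3) → [5774/75, 458/5, 347/3]
rounded: [77, 92, 116]

at x=2,y=3 over L1,L2,L3:
after L1 α=3/4: [120, 321/2, 615/4]
after L2 α=3/4: [273/2, 771/8, 1719/16]
after L3 α=2/3: [557/6, 2579/24, 1373/16]
rounded: [93, 107, 86]

query (1,3) [L1,L2,L3] — begin 0,0,0
L1 α=0: [0, 0, 0]
L2 α=1/2: [103/2, 23, 76]
L3 α=1/4: [719/8, 193/4, 181/2]
rounded: [90, 48, 90]

query (2,3) [L1,L2,L3,L4,L5] — begin 0,0,0
L1 α=3/4: [120, 321/2, 615/4]
L2 α=3/4: [273/2, 771/8, 1719/16]
L3 α=2/3: [557/6, 2579/24, 1373/16]
L4 α=1/2: [1949/12, 4787/48, 2237/32]
L5 α=3/5: [3767/30, 19043/120, 10973/80]
rounded: [126, 159, 137]


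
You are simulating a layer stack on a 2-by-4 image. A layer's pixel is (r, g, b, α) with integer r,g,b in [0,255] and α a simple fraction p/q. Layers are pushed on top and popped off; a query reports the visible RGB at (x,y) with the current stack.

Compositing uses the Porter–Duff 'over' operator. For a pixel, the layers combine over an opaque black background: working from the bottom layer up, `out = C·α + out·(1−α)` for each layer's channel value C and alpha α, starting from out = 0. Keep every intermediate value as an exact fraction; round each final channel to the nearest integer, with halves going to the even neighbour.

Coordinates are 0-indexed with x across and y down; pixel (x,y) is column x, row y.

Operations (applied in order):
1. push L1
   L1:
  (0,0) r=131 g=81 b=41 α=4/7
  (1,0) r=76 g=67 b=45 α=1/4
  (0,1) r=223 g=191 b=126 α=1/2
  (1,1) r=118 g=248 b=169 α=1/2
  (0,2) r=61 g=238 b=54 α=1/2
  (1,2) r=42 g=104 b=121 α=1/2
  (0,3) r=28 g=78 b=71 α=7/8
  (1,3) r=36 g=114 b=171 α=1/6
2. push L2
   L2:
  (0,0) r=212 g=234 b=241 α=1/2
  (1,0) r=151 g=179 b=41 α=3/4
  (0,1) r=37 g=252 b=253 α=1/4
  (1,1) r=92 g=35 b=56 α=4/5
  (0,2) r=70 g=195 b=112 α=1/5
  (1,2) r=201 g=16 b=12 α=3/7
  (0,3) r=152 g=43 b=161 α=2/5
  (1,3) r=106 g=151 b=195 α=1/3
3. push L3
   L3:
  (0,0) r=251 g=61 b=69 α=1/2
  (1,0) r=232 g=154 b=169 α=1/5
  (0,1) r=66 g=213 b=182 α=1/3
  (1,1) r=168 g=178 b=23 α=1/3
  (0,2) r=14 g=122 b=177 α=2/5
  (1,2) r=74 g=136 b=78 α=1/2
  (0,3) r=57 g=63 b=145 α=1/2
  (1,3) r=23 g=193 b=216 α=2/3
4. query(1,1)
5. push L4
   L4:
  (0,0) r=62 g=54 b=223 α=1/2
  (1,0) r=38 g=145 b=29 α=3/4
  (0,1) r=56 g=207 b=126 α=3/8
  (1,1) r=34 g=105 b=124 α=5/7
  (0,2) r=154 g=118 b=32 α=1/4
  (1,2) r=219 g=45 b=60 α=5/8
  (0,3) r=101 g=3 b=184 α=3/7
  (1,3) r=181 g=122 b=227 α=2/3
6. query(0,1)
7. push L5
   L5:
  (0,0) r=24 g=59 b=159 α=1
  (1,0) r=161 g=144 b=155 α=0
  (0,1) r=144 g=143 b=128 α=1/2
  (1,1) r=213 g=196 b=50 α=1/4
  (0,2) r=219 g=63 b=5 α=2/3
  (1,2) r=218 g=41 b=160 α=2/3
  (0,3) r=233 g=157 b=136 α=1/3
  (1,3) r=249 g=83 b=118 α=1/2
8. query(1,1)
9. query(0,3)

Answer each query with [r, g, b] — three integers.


query (1,1) [L1,L2,L3] — begin 0,0,0
after L1 α=1/2: [59, 124, 169/2]
after L2 α=4/5: [427/5, 264/5, 617/10]
after L3 α=1/3: [1694/15, 1418/15, 244/5]
= [113, 95, 49]

query (0,1) [L1,L2,L3,L4] — begin 0,0,0
L1 α=1/2: [223/2, 191/2, 63]
L2 α=1/4: [743/8, 1077/8, 221/2]
L3 α=1/3: [1007/12, 643/4, 403/3]
L4 α=3/8: [7051/96, 5699/32, 3149/24]
rounded: [73, 178, 131]

at x=1,y=1 over L1,L2,L3,L4,L5:
+L1 (α=1/2) → [59, 124, 169/2]
+L2 (α=4/5) → [427/5, 264/5, 617/10]
+L3 (α=1/3) → [1694/15, 1418/15, 244/5]
+L4 (α=5/7) → [5938/105, 10711/105, 3588/35]
+L5 (α=1/4) → [13393/140, 17571/140, 6257/70]
= [96, 126, 89]

query (0,3) [L1,L2,L3,L4,L5] — begin 0,0,0
+L1 (α=7/8) → [49/2, 273/4, 497/8]
+L2 (α=2/5) → [151/2, 1163/20, 4067/40]
+L3 (α=1/2) → [265/4, 2423/40, 9867/80]
+L4 (α=3/7) → [568/7, 359/10, 20907/140]
+L5 (α=1/3) → [2767/21, 1144/15, 30427/210]
→ [132, 76, 145]


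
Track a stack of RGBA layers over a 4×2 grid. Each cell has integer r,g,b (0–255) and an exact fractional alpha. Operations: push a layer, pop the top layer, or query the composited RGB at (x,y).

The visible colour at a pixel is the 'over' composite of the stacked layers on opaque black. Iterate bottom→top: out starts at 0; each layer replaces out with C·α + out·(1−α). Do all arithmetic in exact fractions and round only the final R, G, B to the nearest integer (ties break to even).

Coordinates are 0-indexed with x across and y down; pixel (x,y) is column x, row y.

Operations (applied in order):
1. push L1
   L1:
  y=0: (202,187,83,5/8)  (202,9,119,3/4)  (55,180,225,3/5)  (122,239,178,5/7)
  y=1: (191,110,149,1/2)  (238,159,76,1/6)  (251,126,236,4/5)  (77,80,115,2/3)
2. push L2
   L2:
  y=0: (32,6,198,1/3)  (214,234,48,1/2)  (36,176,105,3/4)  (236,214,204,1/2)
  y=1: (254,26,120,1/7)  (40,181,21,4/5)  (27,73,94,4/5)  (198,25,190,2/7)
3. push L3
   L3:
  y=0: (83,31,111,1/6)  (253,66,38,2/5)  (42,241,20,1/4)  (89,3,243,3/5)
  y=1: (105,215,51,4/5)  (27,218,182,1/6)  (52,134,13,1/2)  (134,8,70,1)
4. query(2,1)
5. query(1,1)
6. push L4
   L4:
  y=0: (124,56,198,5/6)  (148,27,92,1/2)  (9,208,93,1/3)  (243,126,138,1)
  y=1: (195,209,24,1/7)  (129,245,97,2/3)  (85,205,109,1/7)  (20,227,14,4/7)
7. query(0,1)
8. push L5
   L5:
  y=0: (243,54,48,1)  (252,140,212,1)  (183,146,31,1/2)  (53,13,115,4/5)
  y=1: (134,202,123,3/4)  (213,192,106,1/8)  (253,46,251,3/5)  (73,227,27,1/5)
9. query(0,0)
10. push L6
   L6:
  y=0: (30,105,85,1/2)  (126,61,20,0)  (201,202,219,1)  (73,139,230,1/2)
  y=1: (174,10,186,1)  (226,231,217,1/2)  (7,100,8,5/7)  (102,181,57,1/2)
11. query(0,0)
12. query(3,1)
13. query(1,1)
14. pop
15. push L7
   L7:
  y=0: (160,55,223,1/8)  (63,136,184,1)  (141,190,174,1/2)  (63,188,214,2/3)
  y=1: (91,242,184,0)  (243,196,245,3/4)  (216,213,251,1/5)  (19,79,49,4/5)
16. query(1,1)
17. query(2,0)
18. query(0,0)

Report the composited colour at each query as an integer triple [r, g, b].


at x=2,y=1 over L1,L2,L3:
+L1 (α=4/5) → [1004/5, 504/5, 944/5]
+L2 (α=4/5) → [1544/25, 1964/25, 2824/25]
+L3 (α=1/2) → [1422/25, 2657/25, 3149/50]
rounded: [57, 106, 63]

(1,1) stack=L1,L2,L3; from [0,0,0]:
+L1 (α=1/6) → [119/3, 53/2, 38/3]
+L2 (α=4/5) → [599/15, 1501/10, 58/3]
+L3 (α=1/6) → [340/9, 1937/12, 418/9]
rounded: [38, 161, 46]

query (0,1) [L1,L2,L3,L4] — begin 0,0,0
after L1 α=1/2: [191/2, 55, 149/2]
after L2 α=1/7: [827/7, 356/7, 81]
after L3 α=4/5: [3767/35, 6376/35, 57]
after L4 α=1/7: [29427/245, 45571/245, 366/7]
→ [120, 186, 52]

at x=0,y=0 over L1,L2,L3,L4,L5:
+L1 (α=5/8) → [505/4, 935/8, 415/8]
+L2 (α=1/3) → [569/6, 959/12, 1207/12]
+L3 (α=1/6) → [3343/36, 5167/72, 7367/72]
+L4 (α=5/6) → [25663/216, 25327/432, 78647/432]
+L5 (α=1) → [243, 54, 48]
→ [243, 54, 48]

(0,0) stack=L1,L2,L3,L4,L5,L6; from [0,0,0]:
L1 α=5/8: [505/4, 935/8, 415/8]
L2 α=1/3: [569/6, 959/12, 1207/12]
L3 α=1/6: [3343/36, 5167/72, 7367/72]
L4 α=5/6: [25663/216, 25327/432, 78647/432]
L5 α=1: [243, 54, 48]
L6 α=1/2: [273/2, 159/2, 133/2]
= [136, 80, 66]

at x=3,y=1 over L1,L2,L3,L4,L5,L6:
+L1 (α=2/3) → [154/3, 160/3, 230/3]
+L2 (α=2/7) → [1958/21, 950/21, 2290/21]
+L3 (α=1) → [134, 8, 70]
+L4 (α=4/7) → [482/7, 932/7, 38]
+L5 (α=1/5) → [2439/35, 5317/35, 179/5]
+L6 (α=1/2) → [6009/70, 5826/35, 232/5]
= [86, 166, 46]

query (1,1) [L1,L2,L3,L4,L5,L6] — begin 0,0,0
L1 α=1/6: [119/3, 53/2, 38/3]
L2 α=4/5: [599/15, 1501/10, 58/3]
L3 α=1/6: [340/9, 1937/12, 418/9]
L4 α=2/3: [2662/27, 7817/36, 2164/27]
L5 α=1/8: [24385/216, 61631/288, 9005/108]
L6 α=1/2: [73201/432, 128159/576, 32441/216]
rounded: [169, 222, 150]

(1,1) stack=L1,L2,L3,L4,L5,L7; from [0,0,0]:
L1 α=1/6: [119/3, 53/2, 38/3]
L2 α=4/5: [599/15, 1501/10, 58/3]
L3 α=1/6: [340/9, 1937/12, 418/9]
L4 α=2/3: [2662/27, 7817/36, 2164/27]
L5 α=1/8: [24385/216, 61631/288, 9005/108]
L7 α=3/4: [181849/864, 230975/1152, 88385/432]
= [210, 200, 205]

(2,0) stack=L1,L2,L3,L4,L5,L7; from [0,0,0]:
+L1 (α=3/5) → [33, 108, 135]
+L2 (α=3/4) → [141/4, 159, 225/2]
+L3 (α=1/4) → [591/16, 359/2, 715/8]
+L4 (α=1/3) → [221/8, 189, 1087/12]
+L5 (α=1/2) → [1685/16, 335/2, 1459/24]
+L7 (α=1/2) → [3941/32, 715/4, 5635/48]
= [123, 179, 117]

query (0,0) [L1,L2,L3,L4,L5,L7] — begin 0,0,0
after L1 α=5/8: [505/4, 935/8, 415/8]
after L2 α=1/3: [569/6, 959/12, 1207/12]
after L3 α=1/6: [3343/36, 5167/72, 7367/72]
after L4 α=5/6: [25663/216, 25327/432, 78647/432]
after L5 α=1: [243, 54, 48]
after L7 α=1/8: [1861/8, 433/8, 559/8]
→ [233, 54, 70]
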